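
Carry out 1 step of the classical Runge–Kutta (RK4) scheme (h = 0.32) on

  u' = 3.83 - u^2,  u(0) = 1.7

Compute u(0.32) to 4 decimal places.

1.8756

RK4: k1 = f(x_n, u_n); k2 = f(x_n + h/2, u_n + (h/2)·k1); k3 = f(x_n + h/2, u_n + (h/2)·k2); k4 = f(x_n + h, u_n + h·k3); u_{n+1} = u_n + (h/6)·(k1 + 2k2 + 2k3 + k4).
x=0.000000, u=1.700000:
  k1 = f(0.000000, 1.700000) = 0.940000
  k2 = f(0.160000, 1.850400) = 0.406020
  k3 = f(0.160000, 1.764963) = 0.714905
  k4 = f(0.320000, 1.928770) = 0.109848
  u ← 1.700000 + (0.32/6)·(k1 + 2k2 + 2k3 + k4) = 1.875557
u(0.32) ≈ 1.8756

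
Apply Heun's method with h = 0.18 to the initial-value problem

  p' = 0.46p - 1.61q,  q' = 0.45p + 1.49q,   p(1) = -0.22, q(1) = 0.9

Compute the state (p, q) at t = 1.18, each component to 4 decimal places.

-0.5430, 1.1422

Heun on (p,q): k1 = f(t_n, state_n); k2 = f(t_n + h, state_n + h·k1); state_{n+1} = state_n + (h/2)·(k1 + k2).
1.000000: (-0.220000, 0.900000)
  k1 = (-1.550200, 1.242000)
  predictor → (-0.499036, 1.123560)
  k2 = (-2.038488, 1.449538)
  → (-0.542982, 1.142238)
(p(1.18), q(1.18)) ≈ (-0.5430, 1.1422)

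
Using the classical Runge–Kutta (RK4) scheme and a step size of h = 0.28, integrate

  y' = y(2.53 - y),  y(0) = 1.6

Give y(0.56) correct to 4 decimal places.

RK4: k1 = f(t_n, y_n); k2 = f(t_n + h/2, y_n + (h/2)·k1); k3 = f(t_n + h/2, y_n + (h/2)·k2); k4 = f(t_n + h, y_n + h·k3); y_{n+1} = y_n + (h/6)·(k1 + 2k2 + 2k3 + k4).
t=0.000000, y=1.600000:
  k1 = f(0.000000, 1.600000) = 1.488000
  k2 = f(0.140000, 1.808320) = 1.305028
  k3 = f(0.140000, 1.782704) = 1.332208
  k4 = f(0.280000, 1.973018) = 1.098935
  y ← 1.600000 + (0.28/6)·(k1 + 2k2 + 2k3 + k4) = 1.966866
t=0.280000, y=1.966866:
  k1 = f(0.280000, 1.966866) = 1.107610
  k2 = f(0.420000, 2.121931) = 0.865894
  k3 = f(0.420000, 2.088091) = 0.922746
  k4 = f(0.560000, 2.225235) = 0.678174
  y ← 1.966866 + (0.28/6)·(k1 + 2k2 + 2k3 + k4) = 2.217142
y(0.56) ≈ 2.2171

2.2171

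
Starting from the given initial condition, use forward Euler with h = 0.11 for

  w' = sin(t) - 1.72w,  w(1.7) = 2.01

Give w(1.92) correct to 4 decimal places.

1.5167

Euler: w_{n+1} = w_n + h·f(t_n, w_n).
t=1.700000, w=2.010000: f=-2.465535 → w ← 2.010000 + 0.11·(-2.465535) = 1.738791
t=1.810000, w=1.738791: f=-2.019194 → w ← 1.738791 + 0.11·(-2.019194) = 1.516680
w(1.92) ≈ 1.5167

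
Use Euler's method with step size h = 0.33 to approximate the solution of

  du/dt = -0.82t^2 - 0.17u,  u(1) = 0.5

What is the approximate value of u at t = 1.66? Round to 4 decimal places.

-0.2886

Euler: u_{n+1} = u_n + h·f(t_n, u_n).
t=1.000000, u=0.500000: f=-0.905000 → u ← 0.500000 + 0.33·(-0.905000) = 0.201350
t=1.330000, u=0.201350: f=-1.484727 → u ← 0.201350 + 0.33·(-1.484727) = -0.288610
u(1.66) ≈ -0.2886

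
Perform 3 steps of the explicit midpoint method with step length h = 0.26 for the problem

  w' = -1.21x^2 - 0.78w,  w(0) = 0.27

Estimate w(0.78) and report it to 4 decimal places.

-0.0176

Midpoint: k1 = f(x_n, w_n); k2 = f(x_n + h/2, w_n + (h/2)·k1); w_{n+1} = w_n + h·k2.
x=0.000000, w=0.270000:
  k1 = f(0.000000, 0.270000) = -0.210600
  k2 = f(0.130000, 0.242622) = -0.209694
  w ← 0.270000 + 0.26·(-0.209694) = 0.215480
x=0.260000, w=0.215480:
  k1 = f(0.260000, 0.215480) = -0.249870
  k2 = f(0.390000, 0.182996) = -0.326778
  w ← 0.215480 + 0.26·(-0.326778) = 0.130517
x=0.520000, w=0.130517:
  k1 = f(0.520000, 0.130517) = -0.428987
  k2 = f(0.650000, 0.074749) = -0.569529
  w ← 0.130517 + 0.26·(-0.569529) = -0.017560
w(0.78) ≈ -0.0176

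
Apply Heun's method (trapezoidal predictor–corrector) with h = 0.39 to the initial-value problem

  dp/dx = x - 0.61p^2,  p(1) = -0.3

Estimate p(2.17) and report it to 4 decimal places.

1.2261

Heun: k1 = f(x_n, p_n); k2 = f(x_n + h, p_n + h·k1); p_{n+1} = p_n + (h/2)·(k1 + k2).
x=1.000000, p=-0.300000:
  k1 = f(1.000000, -0.300000) = 0.945100
  k2 = f(1.390000, 0.068589) = 1.387130
  p ← -0.300000 + (0.39/2)·(0.945100 + 1.387130) = 0.154785
x=1.390000, p=0.154785:
  k1 = f(1.390000, 0.154785) = 1.375385
  k2 = f(1.780000, 0.691185) = 1.488580
  p ← 0.154785 + (0.39/2)·(1.375385 + 1.488580) = 0.713258
x=1.780000, p=0.713258:
  k1 = f(1.780000, 0.713258) = 1.469670
  k2 = f(2.170000, 1.286430) = 1.160510
  p ← 0.713258 + (0.39/2)·(1.469670 + 1.160510) = 1.226143
p(2.17) ≈ 1.2261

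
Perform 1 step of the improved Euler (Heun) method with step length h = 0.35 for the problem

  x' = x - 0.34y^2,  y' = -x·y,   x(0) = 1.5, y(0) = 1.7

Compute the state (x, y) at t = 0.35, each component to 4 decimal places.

Heun on (x,y): k1 = f(t_n, state_n); k2 = f(t_n + h, state_n + h·k1); state_{n+1} = state_n + (h/2)·(k1 + k2).
0.000000: (1.500000, 1.700000)
  k1 = (0.517400, -2.550000)
  predictor → (1.681090, 0.807500)
  k2 = (1.459391, -1.357480)
  → (1.845938, 1.016191)
(x(0.35), y(0.35)) ≈ (1.8459, 1.0162)

1.8459, 1.0162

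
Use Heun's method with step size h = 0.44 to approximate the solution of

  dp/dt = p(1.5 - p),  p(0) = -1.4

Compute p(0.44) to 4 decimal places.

-5.5784

Heun: k1 = f(t_n, p_n); k2 = f(t_n + h, p_n + h·k1); p_{n+1} = p_n + (h/2)·(k1 + k2).
t=0.000000, p=-1.400000:
  k1 = f(0.000000, -1.400000) = -4.060000
  k2 = f(0.440000, -3.186400) = -14.932745
  p ← -1.400000 + (0.44/2)·(-4.060000 + (-14.932745)) = -5.578404
p(0.44) ≈ -5.5784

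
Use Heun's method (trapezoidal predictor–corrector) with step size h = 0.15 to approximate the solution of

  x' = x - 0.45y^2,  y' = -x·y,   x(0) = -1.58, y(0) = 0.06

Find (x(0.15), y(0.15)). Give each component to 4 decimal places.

Heun on (x,y): k1 = f(t_n, state_n); k2 = f(t_n + h, state_n + h·k1); state_{n+1} = state_n + (h/2)·(k1 + k2).
0.000000: (-1.580000, 0.060000)
  k1 = (-1.581620, 0.094800)
  predictor → (-1.817243, 0.074220)
  k2 = (-1.819722, 0.134876)
  → (-1.835101, 0.077226)
(x(0.15), y(0.15)) ≈ (-1.8351, 0.0772)

-1.8351, 0.0772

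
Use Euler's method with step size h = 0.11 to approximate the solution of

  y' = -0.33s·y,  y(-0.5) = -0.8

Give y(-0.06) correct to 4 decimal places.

Euler: y_{n+1} = y_n + h·f(s_n, y_n).
s=-0.500000, y=-0.800000: f=-0.132000 → y ← -0.800000 + 0.11·(-0.132000) = -0.814520
s=-0.390000, y=-0.814520: f=-0.104829 → y ← -0.814520 + 0.11·(-0.104829) = -0.826051
s=-0.280000, y=-0.826051: f=-0.076327 → y ← -0.826051 + 0.11·(-0.076327) = -0.834447
s=-0.170000, y=-0.834447: f=-0.046812 → y ← -0.834447 + 0.11·(-0.046812) = -0.839597
y(-0.06) ≈ -0.8396

-0.8396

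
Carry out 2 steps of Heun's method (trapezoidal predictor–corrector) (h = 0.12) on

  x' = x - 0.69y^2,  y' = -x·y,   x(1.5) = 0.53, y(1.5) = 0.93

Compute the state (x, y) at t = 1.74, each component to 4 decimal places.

0.5298, 0.8198

Heun on (x,y): k1 = f(t_n, state_n); k2 = f(t_n + h, state_n + h·k1); state_{n+1} = state_n + (h/2)·(k1 + k2).
1.500000: (0.530000, 0.930000)
  k1 = (-0.066781, -0.492900)
  predictor → (0.521986, 0.870852)
  k2 = (-0.001298, -0.454573)
  → (0.525915, 0.873152)
1.620000: (0.525915, 0.873152)
  k1 = (-0.000136, -0.459204)
  predictor → (0.525899, 0.818047)
  k2 = (0.064150, -0.430210)
  → (0.529756, 0.819787)
(x(1.74), y(1.74)) ≈ (0.5298, 0.8198)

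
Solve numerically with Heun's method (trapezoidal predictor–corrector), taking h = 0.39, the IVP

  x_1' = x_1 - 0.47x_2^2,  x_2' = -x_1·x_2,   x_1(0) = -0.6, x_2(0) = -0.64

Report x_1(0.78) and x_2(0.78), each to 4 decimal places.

Heun on (x_1,x_2): k1 = f(t_n, state_n); k2 = f(t_n + h, state_n + h·k1); state_{n+1} = state_n + (h/2)·(k1 + k2).
0.000000: (-0.600000, -0.640000)
  k1 = (-0.792512, -0.384000)
  predictor → (-0.909080, -0.789760)
  k2 = (-1.202228, -0.717955)
  → (-0.988974, -0.854881)
0.390000: (-0.988974, -0.854881)
  k1 = (-1.332461, -0.845456)
  predictor → (-1.508634, -1.184609)
  k2 = (-2.168184, -1.787141)
  → (-1.671600, -1.368238)
(x_1(0.78), x_2(0.78)) ≈ (-1.6716, -1.3682)

-1.6716, -1.3682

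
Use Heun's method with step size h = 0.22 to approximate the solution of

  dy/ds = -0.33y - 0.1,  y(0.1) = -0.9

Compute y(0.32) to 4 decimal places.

Heun: k1 = f(s_n, y_n); k2 = f(s_n + h, y_n + h·k1); y_{n+1} = y_n + (h/2)·(k1 + k2).
s=0.100000, y=-0.900000:
  k1 = f(0.100000, -0.900000) = 0.197000
  k2 = f(0.320000, -0.856660) = 0.182698
  y ← -0.900000 + (0.22/2)·(0.197000 + 0.182698) = -0.858233
y(0.32) ≈ -0.8582

-0.8582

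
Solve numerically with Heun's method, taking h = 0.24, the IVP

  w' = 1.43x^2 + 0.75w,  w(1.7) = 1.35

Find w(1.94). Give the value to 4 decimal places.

2.8459

Heun: k1 = f(x_n, w_n); k2 = f(x_n + h, w_n + h·k1); w_{n+1} = w_n + (h/2)·(k1 + k2).
x=1.700000, w=1.350000:
  k1 = f(1.700000, 1.350000) = 5.145200
  k2 = f(1.940000, 2.584848) = 7.320584
  w ← 1.350000 + (0.24/2)·(5.145200 + 7.320584) = 2.845894
w(1.94) ≈ 2.8459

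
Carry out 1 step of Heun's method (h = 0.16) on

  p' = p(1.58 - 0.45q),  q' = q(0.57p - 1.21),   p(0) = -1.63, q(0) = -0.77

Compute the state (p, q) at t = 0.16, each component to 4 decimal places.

Heun on (p,q): k1 = f(t_n, state_n); k2 = f(t_n + h, state_n + h·k1); state_{n+1} = state_n + (h/2)·(k1 + k2).
0.000000: (-1.630000, -0.770000)
  k1 = (-3.140195, 1.647107)
  predictor → (-2.132431, -0.506463)
  k2 = (-3.855240, 1.228419)
  → (-2.189635, -0.539958)
(p(0.16), q(0.16)) ≈ (-2.1896, -0.5400)

-2.1896, -0.5400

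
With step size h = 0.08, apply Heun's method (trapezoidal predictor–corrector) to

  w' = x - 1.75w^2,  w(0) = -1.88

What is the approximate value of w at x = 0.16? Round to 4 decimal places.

-3.7632

Heun: k1 = f(x_n, w_n); k2 = f(x_n + h, w_n + h·k1); w_{n+1} = w_n + (h/2)·(k1 + k2).
x=0.000000, w=-1.880000:
  k1 = f(0.000000, -1.880000) = -6.185200
  k2 = f(0.080000, -2.374816) = -9.789564
  w ← -1.880000 + (0.08/2)·(-6.185200 + (-9.789564)) = -2.518991
x=0.080000, w=-2.518991:
  k1 = f(0.080000, -2.518991) = -11.024299
  k2 = f(0.160000, -3.400934) = -20.081122
  w ← -2.518991 + (0.08/2)·(-11.024299 + (-20.081122)) = -3.763207
w(0.16) ≈ -3.7632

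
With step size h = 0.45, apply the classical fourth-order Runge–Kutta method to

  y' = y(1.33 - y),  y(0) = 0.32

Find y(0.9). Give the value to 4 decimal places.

0.6808

RK4: k1 = f(x_n, y_n); k2 = f(x_n + h/2, y_n + (h/2)·k1); k3 = f(x_n + h/2, y_n + (h/2)·k2); k4 = f(x_n + h, y_n + h·k3); y_{n+1} = y_n + (h/6)·(k1 + 2k2 + 2k3 + k4).
x=0.000000, y=0.320000:
  k1 = f(0.000000, 0.320000) = 0.323200
  k2 = f(0.225000, 0.392720) = 0.368089
  k3 = f(0.225000, 0.402820) = 0.373487
  k4 = f(0.450000, 0.488069) = 0.410920
  y ← 0.320000 + (0.45/6)·(k1 + 2k2 + 2k3 + k4) = 0.486295
x=0.450000, y=0.486295:
  k1 = f(0.450000, 0.486295) = 0.410290
  k2 = f(0.675000, 0.578610) = 0.434762
  k3 = f(0.675000, 0.584117) = 0.435683
  k4 = f(0.900000, 0.682353) = 0.441924
  y ← 0.486295 + (0.45/6)·(k1 + 2k2 + 2k3 + k4) = 0.680778
y(0.9) ≈ 0.6808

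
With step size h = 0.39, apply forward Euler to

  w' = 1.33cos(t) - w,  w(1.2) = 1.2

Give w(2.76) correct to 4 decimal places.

-0.2926

Euler: w_{n+1} = w_n + h·f(t_n, w_n).
t=1.200000, w=1.200000: f=-0.718064 → w ← 1.200000 + 0.39·(-0.718064) = 0.919955
t=1.590000, w=0.919955: f=-0.945494 → w ← 0.919955 + 0.39·(-0.945494) = 0.551212
t=1.980000, w=0.551212: f=-1.080391 → w ← 0.551212 + 0.39·(-1.080391) = 0.129860
t=2.370000, w=0.129860: f=-1.083205 → w ← 0.129860 + 0.39·(-1.083205) = -0.292590
w(2.76) ≈ -0.2926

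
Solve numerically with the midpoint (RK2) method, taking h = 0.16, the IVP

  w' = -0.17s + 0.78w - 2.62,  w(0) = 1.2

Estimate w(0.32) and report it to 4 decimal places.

Midpoint: k1 = f(s_n, w_n); k2 = f(s_n + h/2, w_n + (h/2)·k1); w_{n+1} = w_n + h·k2.
s=0.000000, w=1.200000:
  k1 = f(0.000000, 1.200000) = -1.684000
  k2 = f(0.080000, 1.065280) = -1.802682
  w ← 1.200000 + 0.16·(-1.802682) = 0.911571
s=0.160000, w=0.911571:
  k1 = f(0.160000, 0.911571) = -1.936175
  k2 = f(0.240000, 0.756677) = -2.070592
  w ← 0.911571 + 0.16·(-2.070592) = 0.580276
w(0.32) ≈ 0.5803

0.5803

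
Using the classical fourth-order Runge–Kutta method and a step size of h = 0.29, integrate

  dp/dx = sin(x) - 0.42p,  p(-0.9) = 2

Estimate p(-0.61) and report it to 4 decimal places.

RK4: k1 = f(x_n, p_n); k2 = f(x_n + h/2, p_n + (h/2)·k1); k3 = f(x_n + h/2, p_n + (h/2)·k2); k4 = f(x_n + h, p_n + h·k3); p_{n+1} = p_n + (h/6)·(k1 + 2k2 + 2k3 + k4).
x=-0.900000, p=2.000000:
  k1 = f(-0.900000, 2.000000) = -1.623327
  k2 = f(-0.755000, 1.764618) = -1.426428
  k3 = f(-0.755000, 1.793168) = -1.438419
  k4 = f(-0.610000, 1.582858) = -1.237668
  p ← 2.000000 + (0.29/6)·(k1 + 2k2 + 2k3 + k4) = 1.584783
p(-0.61) ≈ 1.5848

1.5848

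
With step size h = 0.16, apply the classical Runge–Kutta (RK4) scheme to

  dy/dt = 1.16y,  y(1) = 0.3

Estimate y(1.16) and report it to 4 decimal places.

RK4: k1 = f(t_n, y_n); k2 = f(t_n + h/2, y_n + (h/2)·k1); k3 = f(t_n + h/2, y_n + (h/2)·k2); k4 = f(t_n + h, y_n + h·k3); y_{n+1} = y_n + (h/6)·(k1 + 2k2 + 2k3 + k4).
t=1.000000, y=0.300000:
  k1 = f(1.000000, 0.300000) = 0.348000
  k2 = f(1.080000, 0.327840) = 0.380294
  k3 = f(1.080000, 0.330424) = 0.383291
  k4 = f(1.160000, 0.361327) = 0.419139
  y ← 0.300000 + (0.16/6)·(k1 + 2k2 + 2k3 + k4) = 0.361182
y(1.16) ≈ 0.3612

0.3612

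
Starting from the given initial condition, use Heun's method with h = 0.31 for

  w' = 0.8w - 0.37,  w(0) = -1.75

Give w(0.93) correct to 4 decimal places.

Heun: k1 = f(s_n, w_n); k2 = f(s_n + h, w_n + h·k1); w_{n+1} = w_n + (h/2)·(k1 + k2).
s=0.000000, w=-1.750000:
  k1 = f(0.000000, -1.750000) = -1.770000
  k2 = f(0.310000, -2.298700) = -2.208960
  w ← -1.750000 + (0.31/2)·(-1.770000 + (-2.208960)) = -2.366739
s=0.310000, w=-2.366739:
  k1 = f(0.310000, -2.366739) = -2.263391
  k2 = f(0.620000, -3.068390) = -2.824712
  w ← -2.366739 + (0.31/2)·(-2.263391 + (-2.824712)) = -3.155395
s=0.620000, w=-3.155395:
  k1 = f(0.620000, -3.155395) = -2.894316
  k2 = f(0.930000, -4.052633) = -3.612106
  w ← -3.155395 + (0.31/2)·(-2.894316 + (-3.612106)) = -4.163890
w(0.93) ≈ -4.1639

-4.1639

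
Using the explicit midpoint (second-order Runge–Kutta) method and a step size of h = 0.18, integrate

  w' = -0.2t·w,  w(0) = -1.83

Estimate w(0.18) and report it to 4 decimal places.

Midpoint: k1 = f(t_n, w_n); k2 = f(t_n + h/2, w_n + (h/2)·k1); w_{n+1} = w_n + h·k2.
t=0.000000, w=-1.830000:
  k1 = f(0.000000, -1.830000) = 0.000000
  k2 = f(0.090000, -1.830000) = 0.032940
  w ← -1.830000 + 0.18·0.032940 = -1.824071
w(0.18) ≈ -1.8241

-1.8241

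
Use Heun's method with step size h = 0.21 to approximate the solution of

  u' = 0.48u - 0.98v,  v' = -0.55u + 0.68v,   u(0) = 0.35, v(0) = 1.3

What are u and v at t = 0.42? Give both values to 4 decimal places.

-0.2373, 1.6994

Heun on (u,v): k1 = f(t_n, state_n); k2 = f(t_n + h, state_n + h·k1); state_{n+1} = state_n + (h/2)·(k1 + k2).
0.000000: (0.350000, 1.300000)
  k1 = (-1.106000, 0.691500)
  predictor → (0.117740, 1.445215)
  k2 = (-1.359796, 0.917989)
  → (0.091091, 1.468996)
0.210000: (0.091091, 1.468996)
  k1 = (-1.395893, 0.948817)
  predictor → (-0.202046, 1.668248)
  k2 = (-1.731865, 1.245534)
  → (-0.237323, 1.699403)
(u(0.42), v(0.42)) ≈ (-0.2373, 1.6994)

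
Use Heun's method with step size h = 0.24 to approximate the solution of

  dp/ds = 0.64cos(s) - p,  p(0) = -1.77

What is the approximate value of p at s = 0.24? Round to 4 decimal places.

Heun: k1 = f(s_n, p_n); k2 = f(s_n + h, p_n + h·k1); p_{n+1} = p_n + (h/2)·(k1 + k2).
s=0.000000, p=-1.770000:
  k1 = f(0.000000, -1.770000) = 2.410000
  k2 = f(0.240000, -1.191600) = 1.813256
  p ← -1.770000 + (0.24/2)·(2.410000 + 1.813256) = -1.263209
p(0.24) ≈ -1.2632

-1.2632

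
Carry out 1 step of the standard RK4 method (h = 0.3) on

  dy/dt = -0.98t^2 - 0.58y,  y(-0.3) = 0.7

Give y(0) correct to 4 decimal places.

0.5805

RK4: k1 = f(t_n, y_n); k2 = f(t_n + h/2, y_n + (h/2)·k1); k3 = f(t_n + h/2, y_n + (h/2)·k2); k4 = f(t_n + h, y_n + h·k3); y_{n+1} = y_n + (h/6)·(k1 + 2k2 + 2k3 + k4).
t=-0.300000, y=0.700000:
  k1 = f(-0.300000, 0.700000) = -0.494200
  k2 = f(-0.150000, 0.625870) = -0.385055
  k3 = f(-0.150000, 0.642242) = -0.394550
  k4 = f(0.000000, 0.581635) = -0.337348
  y ← 0.700000 + (0.3/6)·(k1 + 2k2 + 2k3 + k4) = 0.580462
y(0) ≈ 0.5805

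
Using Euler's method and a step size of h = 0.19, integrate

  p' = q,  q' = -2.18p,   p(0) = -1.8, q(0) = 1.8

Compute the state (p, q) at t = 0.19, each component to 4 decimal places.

Euler on (p,q): p_{n+1} = p_n + h·p', q_{n+1} = q_n + h·q'.
0.000000: (-1.800000, 1.800000); f=(1.800000, 3.924000) → (-1.458000, 2.545560)
(p(0.19), q(0.19)) ≈ (-1.4580, 2.5456)

-1.4580, 2.5456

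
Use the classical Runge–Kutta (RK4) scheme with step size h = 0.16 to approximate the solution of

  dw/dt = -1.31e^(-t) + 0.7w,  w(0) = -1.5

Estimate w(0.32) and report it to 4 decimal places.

-2.2811

RK4: k1 = f(t_n, w_n); k2 = f(t_n + h/2, w_n + (h/2)·k1); k3 = f(t_n + h/2, w_n + (h/2)·k2); k4 = f(t_n + h, w_n + h·k3); w_{n+1} = w_n + (h/6)·(k1 + 2k2 + 2k3 + k4).
t=0.000000, w=-1.500000:
  k1 = f(0.000000, -1.500000) = -2.360000
  k2 = f(0.080000, -1.688800) = -2.391442
  k3 = f(0.080000, -1.691315) = -2.393203
  k4 = f(0.160000, -1.882913) = -2.434347
  w ← -1.500000 + (0.16/6)·(k1 + 2k2 + 2k3 + k4) = -1.883030
t=0.160000, w=-1.883030:
  k1 = f(0.160000, -1.883030) = -2.434430
  k2 = f(0.240000, -2.077785) = -2.484932
  k3 = f(0.240000, -2.081825) = -2.487760
  k4 = f(0.320000, -2.281072) = -2.548006
  w ← -1.883030 + (0.16/6)·(k1 + 2k2 + 2k3 + k4) = -2.281106
w(0.32) ≈ -2.2811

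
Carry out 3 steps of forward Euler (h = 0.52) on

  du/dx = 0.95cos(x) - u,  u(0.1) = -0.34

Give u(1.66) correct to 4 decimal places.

Euler: u_{n+1} = u_n + h·f(x_n, u_n).
x=0.100000, u=-0.340000: f=1.285254 → u ← -0.340000 + 0.52·1.285254 = 0.328332
x=0.620000, u=0.328332: f=0.444852 → u ← 0.328332 + 0.52·0.444852 = 0.559655
x=1.140000, u=0.559655: f=-0.162941 → u ← 0.559655 + 0.52·(-0.162941) = 0.474926
u(1.66) ≈ 0.4749

0.4749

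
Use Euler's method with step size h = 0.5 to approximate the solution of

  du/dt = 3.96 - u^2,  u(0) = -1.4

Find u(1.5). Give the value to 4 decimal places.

2.3550

Euler: u_{n+1} = u_n + h·f(t_n, u_n).
t=0.000000, u=-1.400000: f=2.000000 → u ← -1.400000 + 0.5·2.000000 = -0.400000
t=0.500000, u=-0.400000: f=3.800000 → u ← -0.400000 + 0.5·3.800000 = 1.500000
t=1.000000, u=1.500000: f=1.710000 → u ← 1.500000 + 0.5·1.710000 = 2.355000
u(1.5) ≈ 2.3550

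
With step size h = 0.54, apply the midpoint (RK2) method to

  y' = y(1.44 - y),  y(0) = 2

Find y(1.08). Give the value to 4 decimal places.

Midpoint: k1 = f(s_n, y_n); k2 = f(s_n + h/2, y_n + (h/2)·k1); y_{n+1} = y_n + h·k2.
s=0.000000, y=2.000000:
  k1 = f(0.000000, 2.000000) = -1.120000
  k2 = f(0.270000, 1.697600) = -0.437302
  y ← 2.000000 + 0.54·(-0.437302) = 1.763857
s=0.540000, y=1.763857:
  k1 = f(0.540000, 1.763857) = -0.571238
  k2 = f(0.810000, 1.609623) = -0.273029
  y ← 1.763857 + 0.54·(-0.273029) = 1.616421
y(1.08) ≈ 1.6164

1.6164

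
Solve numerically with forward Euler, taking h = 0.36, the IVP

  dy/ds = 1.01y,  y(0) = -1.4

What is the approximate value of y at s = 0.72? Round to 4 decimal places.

-2.6032

Euler: y_{n+1} = y_n + h·f(s_n, y_n).
s=0.000000, y=-1.400000: f=-1.414000 → y ← -1.400000 + 0.36·(-1.414000) = -1.909040
s=0.360000, y=-1.909040: f=-1.928130 → y ← -1.909040 + 0.36·(-1.928130) = -2.603167
y(0.72) ≈ -2.6032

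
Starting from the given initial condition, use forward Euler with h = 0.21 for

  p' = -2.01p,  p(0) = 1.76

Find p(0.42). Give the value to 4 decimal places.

Euler: p_{n+1} = p_n + h·f(s_n, p_n).
s=0.000000, p=1.760000: f=-3.537600 → p ← 1.760000 + 0.21·(-3.537600) = 1.017104
s=0.210000, p=1.017104: f=-2.044379 → p ← 1.017104 + 0.21·(-2.044379) = 0.587784
p(0.42) ≈ 0.5878

0.5878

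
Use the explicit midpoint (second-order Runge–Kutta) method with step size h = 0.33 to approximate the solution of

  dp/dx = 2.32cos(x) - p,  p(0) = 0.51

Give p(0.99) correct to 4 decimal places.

1.3452

Midpoint: k1 = f(x_n, p_n); k2 = f(x_n + h/2, p_n + (h/2)·k1); p_{n+1} = p_n + h·k2.
x=0.000000, p=0.510000:
  k1 = f(0.000000, 0.510000) = 1.810000
  k2 = f(0.165000, 0.808650) = 1.479841
  p ← 0.510000 + 0.33·1.479841 = 0.998347
x=0.330000, p=0.998347:
  k1 = f(0.330000, 0.998347) = 1.196471
  k2 = f(0.495000, 1.195765) = 0.845762
  p ← 0.998347 + 0.33·0.845762 = 1.277449
x=0.660000, p=1.277449:
  k1 = f(0.660000, 1.277449) = 0.555333
  k2 = f(0.825000, 1.369079) = 0.205173
  p ← 1.277449 + 0.33·0.205173 = 1.345156
p(0.99) ≈ 1.3452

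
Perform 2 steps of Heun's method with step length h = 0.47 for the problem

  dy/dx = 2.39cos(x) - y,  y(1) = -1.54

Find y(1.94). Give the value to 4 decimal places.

Heun: k1 = f(x_n, y_n); k2 = f(x_n + h, y_n + h·k1); y_{n+1} = y_n + (h/2)·(k1 + k2).
x=1.000000, y=-1.540000:
  k1 = f(1.000000, -1.540000) = 2.831323
  k2 = f(1.470000, -0.209278) = 0.449774
  y ← -1.540000 + (0.47/2)·(2.831323 + 0.449774) = -0.768942
x=1.470000, y=-0.768942:
  k1 = f(1.470000, -0.768942) = 1.009438
  k2 = f(1.940000, -0.294507) = -0.567980
  y ← -0.768942 + (0.47/2)·(1.009438 + (-0.567980)) = -0.665200
y(1.94) ≈ -0.6652

-0.6652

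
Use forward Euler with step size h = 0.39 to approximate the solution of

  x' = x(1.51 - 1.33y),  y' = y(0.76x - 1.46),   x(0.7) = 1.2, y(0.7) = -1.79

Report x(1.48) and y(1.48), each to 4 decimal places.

Euler on (x,y): x_{n+1} = x_n + h·x', y_{n+1} = y_n + h·y'.
0.700000: (1.200000, -1.790000); f=(4.668840, 0.980920) → (3.020848, -1.407441)
1.090000: (3.020848, -1.407441); f=(10.216195, -1.176402) → (7.005164, -1.866238)
(x(1.48), y(1.48)) ≈ (7.0052, -1.8662)

7.0052, -1.8662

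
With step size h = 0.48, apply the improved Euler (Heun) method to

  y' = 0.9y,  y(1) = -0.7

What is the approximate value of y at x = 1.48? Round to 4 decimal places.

-1.0677

Heun: k1 = f(x_n, y_n); k2 = f(x_n + h, y_n + h·k1); y_{n+1} = y_n + (h/2)·(k1 + k2).
x=1.000000, y=-0.700000:
  k1 = f(1.000000, -0.700000) = -0.630000
  k2 = f(1.480000, -1.002400) = -0.902160
  y ← -0.700000 + (0.48/2)·(-0.630000 + (-0.902160)) = -1.067718
y(1.48) ≈ -1.0677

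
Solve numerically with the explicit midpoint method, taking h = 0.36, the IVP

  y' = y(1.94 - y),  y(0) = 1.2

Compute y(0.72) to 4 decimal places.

1.6772

Midpoint: k1 = f(t_n, y_n); k2 = f(t_n + h/2, y_n + (h/2)·k1); y_{n+1} = y_n + h·k2.
t=0.000000, y=1.200000:
  k1 = f(0.000000, 1.200000) = 0.888000
  k2 = f(0.180000, 1.359840) = 0.788925
  y ← 1.200000 + 0.36·0.788925 = 1.484013
t=0.360000, y=1.484013:
  k1 = f(0.360000, 1.484013) = 0.676691
  k2 = f(0.540000, 1.605817) = 0.536636
  y ← 1.484013 + 0.36·0.536636 = 1.677202
y(0.72) ≈ 1.6772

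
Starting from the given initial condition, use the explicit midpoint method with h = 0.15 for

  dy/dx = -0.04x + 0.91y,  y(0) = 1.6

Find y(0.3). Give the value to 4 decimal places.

2.0987

Midpoint: k1 = f(x_n, y_n); k2 = f(x_n + h/2, y_n + (h/2)·k1); y_{n+1} = y_n + h·k2.
x=0.000000, y=1.600000:
  k1 = f(0.000000, 1.600000) = 1.456000
  k2 = f(0.075000, 1.709200) = 1.552372
  y ← 1.600000 + 0.15·1.552372 = 1.832856
x=0.150000, y=1.832856:
  k1 = f(0.150000, 1.832856) = 1.661899
  k2 = f(0.225000, 1.957498) = 1.772323
  y ← 1.832856 + 0.15·1.772323 = 2.098704
y(0.3) ≈ 2.0987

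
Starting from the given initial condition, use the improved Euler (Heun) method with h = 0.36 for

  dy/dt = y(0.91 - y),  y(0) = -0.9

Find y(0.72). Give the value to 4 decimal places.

-5.7318

Heun: k1 = f(t_n, y_n); k2 = f(t_n + h, y_n + h·k1); y_{n+1} = y_n + (h/2)·(k1 + k2).
t=0.000000, y=-0.900000:
  k1 = f(0.000000, -0.900000) = -1.629000
  k2 = f(0.360000, -1.486440) = -3.562164
  y ← -0.900000 + (0.36/2)·(-1.629000 + (-3.562164)) = -1.834410
t=0.360000, y=-1.834410:
  k1 = f(0.360000, -1.834410) = -5.034371
  k2 = f(0.720000, -3.646783) = -16.617600
  y ← -1.834410 + (0.36/2)·(-5.034371 + (-16.617600)) = -5.731764
y(0.72) ≈ -5.7318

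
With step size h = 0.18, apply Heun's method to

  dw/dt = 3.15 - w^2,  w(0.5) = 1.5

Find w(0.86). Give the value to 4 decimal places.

1.6838

Heun: k1 = f(t_n, w_n); k2 = f(t_n + h, w_n + h·k1); w_{n+1} = w_n + (h/2)·(k1 + k2).
t=0.500000, w=1.500000:
  k1 = f(0.500000, 1.500000) = 0.900000
  k2 = f(0.680000, 1.662000) = 0.387756
  w ← 1.500000 + (0.18/2)·(0.900000 + 0.387756) = 1.615898
t=0.680000, w=1.615898:
  k1 = f(0.680000, 1.615898) = 0.538874
  k2 = f(0.860000, 1.712895) = 0.215990
  w ← 1.615898 + (0.18/2)·(0.538874 + 0.215990) = 1.683836
w(0.86) ≈ 1.6838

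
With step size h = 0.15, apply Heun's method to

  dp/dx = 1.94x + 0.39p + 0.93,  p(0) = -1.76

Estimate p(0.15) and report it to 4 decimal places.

-1.7006

Heun: k1 = f(x_n, p_n); k2 = f(x_n + h, p_n + h·k1); p_{n+1} = p_n + (h/2)·(k1 + k2).
x=0.000000, p=-1.760000:
  k1 = f(0.000000, -1.760000) = 0.243600
  k2 = f(0.150000, -1.723460) = 0.548851
  p ← -1.760000 + (0.15/2)·(0.243600 + 0.548851) = -1.700566
p(0.15) ≈ -1.7006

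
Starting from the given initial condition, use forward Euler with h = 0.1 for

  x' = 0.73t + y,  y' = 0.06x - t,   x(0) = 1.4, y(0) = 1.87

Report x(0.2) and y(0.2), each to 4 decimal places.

Euler on (x,y): x_{n+1} = x_n + h·x', y_{n+1} = y_n + h·y'.
0.000000: (1.400000, 1.870000); f=(1.870000, 0.084000) → (1.587000, 1.878400)
0.100000: (1.587000, 1.878400); f=(1.951400, -0.004780) → (1.782140, 1.877922)
(x(0.2), y(0.2)) ≈ (1.7821, 1.8779)

1.7821, 1.8779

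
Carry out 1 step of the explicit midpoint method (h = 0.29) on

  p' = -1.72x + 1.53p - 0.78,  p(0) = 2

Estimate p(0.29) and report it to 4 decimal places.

2.7356

Midpoint: k1 = f(x_n, p_n); k2 = f(x_n + h/2, p_n + (h/2)·k1); p_{n+1} = p_n + h·k2.
x=0.000000, p=2.000000:
  k1 = f(0.000000, 2.000000) = 2.280000
  k2 = f(0.145000, 2.330600) = 2.536418
  p ← 2.000000 + 0.29·2.536418 = 2.735561
p(0.29) ≈ 2.7356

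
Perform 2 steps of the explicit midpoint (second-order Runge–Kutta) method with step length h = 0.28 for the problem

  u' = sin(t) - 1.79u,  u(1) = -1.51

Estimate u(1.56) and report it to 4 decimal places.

Midpoint: k1 = f(t_n, u_n); k2 = f(t_n + h/2, u_n + (h/2)·k1); u_{n+1} = u_n + h·k2.
t=1.000000, u=-1.510000:
  k1 = f(1.000000, -1.510000) = 3.544371
  k2 = f(1.140000, -1.013788) = 2.723314
  u ← -1.510000 + 0.28·2.723314 = -0.747472
t=1.280000, u=-0.747472:
  k1 = f(1.280000, -0.747472) = 2.295991
  k2 = f(1.420000, -0.426033) = 1.751251
  u ← -0.747472 + 0.28·1.751251 = -0.257122
u(1.56) ≈ -0.2571

-0.2571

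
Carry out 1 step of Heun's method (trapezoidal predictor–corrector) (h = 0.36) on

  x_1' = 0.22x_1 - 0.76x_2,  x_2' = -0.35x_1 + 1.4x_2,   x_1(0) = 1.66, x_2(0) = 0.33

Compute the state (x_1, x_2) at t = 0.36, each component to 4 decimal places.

1.7087, 0.2738

Heun on (x_1,x_2): k1 = f(t_n, state_n); k2 = f(t_n + h, state_n + h·k1); state_{n+1} = state_n + (h/2)·(k1 + k2).
0.000000: (1.660000, 0.330000)
  k1 = (0.114400, -0.119000)
  predictor → (1.701184, 0.287160)
  k2 = (0.156019, -0.193390)
  → (1.708675, 0.273770)
(x_1(0.36), x_2(0.36)) ≈ (1.7087, 0.2738)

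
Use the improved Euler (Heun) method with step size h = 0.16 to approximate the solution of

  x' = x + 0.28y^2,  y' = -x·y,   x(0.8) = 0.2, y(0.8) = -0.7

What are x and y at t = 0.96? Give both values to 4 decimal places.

Heun on (x,y): k1 = f(t_n, state_n); k2 = f(t_n + h, state_n + h·k1); state_{n+1} = state_n + (h/2)·(k1 + k2).
0.800000: (0.200000, -0.700000)
  k1 = (0.337200, 0.140000)
  predictor → (0.253952, -0.677600)
  k2 = (0.382512, 0.172078)
  → (0.257577, -0.675034)
(x(0.96), y(0.96)) ≈ (0.2576, -0.6750)

0.2576, -0.6750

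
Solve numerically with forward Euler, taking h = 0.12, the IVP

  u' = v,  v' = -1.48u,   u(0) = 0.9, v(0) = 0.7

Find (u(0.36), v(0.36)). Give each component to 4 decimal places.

1.0927, 0.1791

Euler on (u,v): u_{n+1} = u_n + h·u', v_{n+1} = v_n + h·v'.
0.000000: (0.900000, 0.700000); f=(0.700000, -1.332000) → (0.984000, 0.540160)
0.120000: (0.984000, 0.540160); f=(0.540160, -1.456320) → (1.048819, 0.365402)
0.240000: (1.048819, 0.365402); f=(0.365402, -1.552252) → (1.092667, 0.179131)
(u(0.36), v(0.36)) ≈ (1.0927, 0.1791)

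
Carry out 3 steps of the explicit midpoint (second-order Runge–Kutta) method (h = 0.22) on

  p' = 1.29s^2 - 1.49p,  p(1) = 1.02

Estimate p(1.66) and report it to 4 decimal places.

1.4495

Midpoint: k1 = f(s_n, p_n); k2 = f(s_n + h/2, p_n + (h/2)·k1); p_{n+1} = p_n + h·k2.
s=1.000000, p=1.020000:
  k1 = f(1.000000, 1.020000) = -0.229800
  k2 = f(1.110000, 0.994722) = 0.107273
  p ← 1.020000 + 0.22·0.107273 = 1.043600
s=1.220000, p=1.043600:
  k1 = f(1.220000, 1.043600) = 0.365072
  k2 = f(1.330000, 1.083758) = 0.667082
  p ← 1.043600 + 0.22·0.667082 = 1.190358
s=1.440000, p=1.190358:
  k1 = f(1.440000, 1.190358) = 0.901311
  k2 = f(1.550000, 1.289502) = 1.177867
  p ← 1.190358 + 0.22·1.177867 = 1.449489
p(1.66) ≈ 1.4495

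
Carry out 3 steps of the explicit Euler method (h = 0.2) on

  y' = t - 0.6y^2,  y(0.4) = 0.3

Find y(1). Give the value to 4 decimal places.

0.6060

Euler: y_{n+1} = y_n + h·f(t_n, y_n).
t=0.400000, y=0.300000: f=0.346000 → y ← 0.300000 + 0.2·0.346000 = 0.369200
t=0.600000, y=0.369200: f=0.518215 → y ← 0.369200 + 0.2·0.518215 = 0.472843
t=0.800000, y=0.472843: f=0.665852 → y ← 0.472843 + 0.2·0.665852 = 0.606013
y(1) ≈ 0.6060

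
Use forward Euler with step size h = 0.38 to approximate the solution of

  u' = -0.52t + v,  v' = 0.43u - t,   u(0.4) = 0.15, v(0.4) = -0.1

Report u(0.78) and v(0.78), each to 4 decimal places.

Euler on (u,v): u_{n+1} = u_n + h·u', v_{n+1} = v_n + h·v'.
0.400000: (0.150000, -0.100000); f=(-0.308000, -0.335500) → (0.032960, -0.227490)
(u(0.78), v(0.78)) ≈ (0.0330, -0.2275)

0.0330, -0.2275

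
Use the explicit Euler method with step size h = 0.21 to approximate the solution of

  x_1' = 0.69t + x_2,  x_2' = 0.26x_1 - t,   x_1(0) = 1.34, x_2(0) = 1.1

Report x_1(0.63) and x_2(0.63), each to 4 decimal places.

Euler on (x_1,x_2): x_1_{n+1} = x_1_n + h·x_1', x_2_{n+1} = x_2_n + h·x_2'.
0.000000: (1.340000, 1.100000); f=(1.100000, 0.348400) → (1.571000, 1.173164)
0.210000: (1.571000, 1.173164); f=(1.318064, 0.198460) → (1.847793, 1.214841)
0.420000: (1.847793, 1.214841); f=(1.504641, 0.060426) → (2.163768, 1.227530)
(x_1(0.63), x_2(0.63)) ≈ (2.1638, 1.2275)

2.1638, 1.2275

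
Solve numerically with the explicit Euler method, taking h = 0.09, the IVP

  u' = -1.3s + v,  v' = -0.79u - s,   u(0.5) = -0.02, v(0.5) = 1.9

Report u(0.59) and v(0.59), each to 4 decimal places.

Euler on (u,v): u_{n+1} = u_n + h·u', v_{n+1} = v_n + h·v'.
0.500000: (-0.020000, 1.900000); f=(1.250000, -0.484200) → (0.092500, 1.856422)
(u(0.59), v(0.59)) ≈ (0.0925, 1.8564)

0.0925, 1.8564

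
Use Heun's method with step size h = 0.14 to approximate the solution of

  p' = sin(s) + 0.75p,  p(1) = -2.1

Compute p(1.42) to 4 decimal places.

-2.4215

Heun: k1 = f(s_n, p_n); k2 = f(s_n + h, p_n + h·k1); p_{n+1} = p_n + (h/2)·(k1 + k2).
s=1.000000, p=-2.100000:
  k1 = f(1.000000, -2.100000) = -0.733529
  k2 = f(1.140000, -2.202694) = -0.743387
  p ← -2.100000 + (0.14/2)·(-0.733529 + (-0.743387)) = -2.203384
s=1.140000, p=-2.203384:
  k1 = f(1.140000, -2.203384) = -0.743905
  k2 = f(1.280000, -2.307531) = -0.772632
  p ← -2.203384 + (0.14/2)·(-0.743905 + (-0.772632)) = -2.309542
s=1.280000, p=-2.309542:
  k1 = f(1.280000, -2.309542) = -0.774140
  k2 = f(1.420000, -2.417921) = -0.824789
  p ← -2.309542 + (0.14/2)·(-0.774140 + (-0.824789)) = -2.421467
p(1.42) ≈ -2.4215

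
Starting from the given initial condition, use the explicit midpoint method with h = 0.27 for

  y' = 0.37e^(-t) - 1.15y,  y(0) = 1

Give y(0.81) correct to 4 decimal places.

Midpoint: k1 = f(t_n, y_n); k2 = f(t_n + h/2, y_n + (h/2)·k1); y_{n+1} = y_n + h·k2.
t=0.000000, y=1.000000:
  k1 = f(0.000000, 1.000000) = -0.780000
  k2 = f(0.135000, 0.894700) = -0.705630
  y ← 1.000000 + 0.27·(-0.705630) = 0.809480
t=0.270000, y=0.809480:
  k1 = f(0.270000, 0.809480) = -0.648451
  k2 = f(0.405000, 0.721939) = -0.583448
  y ← 0.809480 + 0.27·(-0.583448) = 0.651949
t=0.540000, y=0.651949:
  k1 = f(0.540000, 0.651949) = -0.534124
  k2 = f(0.675000, 0.579842) = -0.478430
  y ← 0.651949 + 0.27·(-0.478430) = 0.522773
y(0.81) ≈ 0.5228

0.5228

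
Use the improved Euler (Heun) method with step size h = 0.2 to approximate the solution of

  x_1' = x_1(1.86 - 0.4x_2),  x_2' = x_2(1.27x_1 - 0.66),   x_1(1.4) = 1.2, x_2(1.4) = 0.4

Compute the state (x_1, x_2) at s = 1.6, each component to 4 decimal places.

Heun on (x_1,x_2): k1 = f(s_n, state_n); k2 = f(s_n + h, state_n + h·k1); state_{n+1} = state_n + (h/2)·(k1 + k2).
1.400000: (1.200000, 0.400000)
  k1 = (2.040000, 0.345600)
  predictor → (1.608000, 0.469120)
  k2 = (2.689142, 0.648399)
  → (1.672914, 0.499400)
(x_1(1.6), x_2(1.6)) ≈ (1.6729, 0.4994)

1.6729, 0.4994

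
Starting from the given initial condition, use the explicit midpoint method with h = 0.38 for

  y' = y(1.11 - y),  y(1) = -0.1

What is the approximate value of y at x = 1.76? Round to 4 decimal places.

Midpoint: k1 = f(x_n, y_n); k2 = f(x_n + h/2, y_n + (h/2)·k1); y_{n+1} = y_n + h·k2.
x=1.000000, y=-0.100000:
  k1 = f(1.000000, -0.100000) = -0.121000
  k2 = f(1.190000, -0.122990) = -0.151645
  y ← -0.100000 + 0.38·(-0.151645) = -0.157625
x=1.380000, y=-0.157625:
  k1 = f(1.380000, -0.157625) = -0.199810
  k2 = f(1.570000, -0.195589) = -0.255359
  y ← -0.157625 + 0.38·(-0.255359) = -0.254662
y(1.76) ≈ -0.2547

-0.2547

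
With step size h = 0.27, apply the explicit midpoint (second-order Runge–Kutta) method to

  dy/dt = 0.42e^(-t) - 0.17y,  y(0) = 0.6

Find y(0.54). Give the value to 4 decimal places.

0.7132

Midpoint: k1 = f(t_n, y_n); k2 = f(t_n + h/2, y_n + (h/2)·k1); y_{n+1} = y_n + h·k2.
t=0.000000, y=0.600000:
  k1 = f(0.000000, 0.600000) = 0.318000
  k2 = f(0.135000, 0.642930) = 0.257663
  y ← 0.600000 + 0.27·0.257663 = 0.669569
t=0.270000, y=0.669569:
  k1 = f(0.270000, 0.669569) = 0.206793
  k2 = f(0.405000, 0.697486) = 0.161558
  y ← 0.669569 + 0.27·0.161558 = 0.713189
y(0.54) ≈ 0.7132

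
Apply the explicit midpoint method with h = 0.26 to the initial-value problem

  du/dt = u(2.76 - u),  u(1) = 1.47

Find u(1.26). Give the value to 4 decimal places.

Midpoint: k1 = f(t_n, u_n); k2 = f(t_n + h/2, u_n + (h/2)·k1); u_{n+1} = u_n + h·k2.
t=1.000000, u=1.470000:
  k1 = f(1.000000, 1.470000) = 1.896300
  k2 = f(1.130000, 1.716519) = 1.791155
  u ← 1.470000 + 0.26·1.791155 = 1.935700
u(1.26) ≈ 1.9357

1.9357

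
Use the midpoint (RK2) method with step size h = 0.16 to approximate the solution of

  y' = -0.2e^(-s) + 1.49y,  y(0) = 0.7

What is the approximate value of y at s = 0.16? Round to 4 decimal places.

Midpoint: k1 = f(s_n, y_n); k2 = f(s_n + h/2, y_n + (h/2)·k1); y_{n+1} = y_n + h·k2.
s=0.000000, y=0.700000:
  k1 = f(0.000000, 0.700000) = 0.843000
  k2 = f(0.080000, 0.767440) = 0.958862
  y ← 0.700000 + 0.16·0.958862 = 0.853418
y(0.16) ≈ 0.8534

0.8534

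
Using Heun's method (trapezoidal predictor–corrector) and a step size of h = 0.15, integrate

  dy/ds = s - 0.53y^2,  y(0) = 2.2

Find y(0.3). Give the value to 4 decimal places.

1.6747

Heun: k1 = f(s_n, y_n); k2 = f(s_n + h, y_n + h·k1); y_{n+1} = y_n + (h/2)·(k1 + k2).
s=0.000000, y=2.200000:
  k1 = f(0.000000, 2.200000) = -2.565200
  k2 = f(0.150000, 1.815220) = -1.596363
  y ← 2.200000 + (0.15/2)·(-2.565200 + (-1.596363)) = 1.887883
s=0.150000, y=1.887883:
  k1 = f(0.150000, 1.887883) = -1.738974
  k2 = f(0.300000, 1.627037) = -1.103042
  y ← 1.887883 + (0.15/2)·(-1.738974 + (-1.103042)) = 1.674732
y(0.3) ≈ 1.6747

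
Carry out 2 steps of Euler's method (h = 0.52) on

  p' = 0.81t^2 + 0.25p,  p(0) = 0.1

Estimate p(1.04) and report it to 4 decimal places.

0.2416

Euler: p_{n+1} = p_n + h·f(t_n, p_n).
t=0.000000, p=0.100000: f=0.025000 → p ← 0.100000 + 0.52·0.025000 = 0.113000
t=0.520000, p=0.113000: f=0.247274 → p ← 0.113000 + 0.52·0.247274 = 0.241582
p(1.04) ≈ 0.2416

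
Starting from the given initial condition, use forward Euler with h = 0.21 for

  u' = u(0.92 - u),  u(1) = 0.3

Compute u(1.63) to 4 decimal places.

Euler: u_{n+1} = u_n + h·f(t_n, u_n).
t=1.000000, u=0.300000: f=0.186000 → u ← 0.300000 + 0.21·0.186000 = 0.339060
t=1.210000, u=0.339060: f=0.196974 → u ← 0.339060 + 0.21·0.196974 = 0.380424
t=1.420000, u=0.380424: f=0.205268 → u ← 0.380424 + 0.21·0.205268 = 0.423531
u(1.63) ≈ 0.4235

0.4235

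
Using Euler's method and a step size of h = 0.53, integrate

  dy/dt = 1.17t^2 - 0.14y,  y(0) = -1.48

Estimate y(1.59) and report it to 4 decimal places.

-0.3164

Euler: y_{n+1} = y_n + h·f(t_n, y_n).
t=0.000000, y=-1.480000: f=0.207200 → y ← -1.480000 + 0.53·0.207200 = -1.370184
t=0.530000, y=-1.370184: f=0.520479 → y ← -1.370184 + 0.53·0.520479 = -1.094330
t=1.060000, y=-1.094330: f=1.467818 → y ← -1.094330 + 0.53·1.467818 = -0.316387
y(1.59) ≈ -0.3164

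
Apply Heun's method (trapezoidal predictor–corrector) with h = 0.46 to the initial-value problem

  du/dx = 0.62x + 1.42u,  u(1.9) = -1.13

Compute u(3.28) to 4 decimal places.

-1.6937

Heun: k1 = f(x_n, u_n); k2 = f(x_n + h, u_n + h·k1); u_{n+1} = u_n + (h/2)·(k1 + k2).
x=1.900000, u=-1.130000:
  k1 = f(1.900000, -1.130000) = -0.426600
  k2 = f(2.360000, -1.326236) = -0.420055
  u ← -1.130000 + (0.46/2)·(-0.426600 + (-0.420055)) = -1.324731
x=2.360000, u=-1.324731:
  k1 = f(2.360000, -1.324731) = -0.417918
  k2 = f(2.820000, -1.516973) = -0.405701
  u ← -1.324731 + (0.46/2)·(-0.417918 + (-0.405701)) = -1.514163
x=2.820000, u=-1.514163:
  k1 = f(2.820000, -1.514163) = -0.401711
  k2 = f(3.280000, -1.698950) = -0.378909
  u ← -1.514163 + (0.46/2)·(-0.401711 + (-0.378909)) = -1.693706
u(3.28) ≈ -1.6937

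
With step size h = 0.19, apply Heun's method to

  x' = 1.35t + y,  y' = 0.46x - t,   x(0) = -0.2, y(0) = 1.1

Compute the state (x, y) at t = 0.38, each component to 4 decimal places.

0.3056, 1.0333

Heun on (x,y): k1 = f(t_n, state_n); k2 = f(t_n + h, state_n + h·k1); state_{n+1} = state_n + (h/2)·(k1 + k2).
0.000000: (-0.200000, 1.100000)
  k1 = (1.100000, -0.092000)
  predictor → (0.009000, 1.082520)
  k2 = (1.339020, -0.185860)
  → (0.031707, 1.073603)
0.190000: (0.031707, 1.073603)
  k1 = (1.330103, -0.175415)
  predictor → (0.284427, 1.040274)
  k2 = (1.553274, -0.249164)
  → (0.305628, 1.033268)
(x(0.38), y(0.38)) ≈ (0.3056, 1.0333)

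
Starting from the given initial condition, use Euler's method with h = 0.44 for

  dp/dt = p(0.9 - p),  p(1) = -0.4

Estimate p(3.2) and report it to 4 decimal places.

-14.7185

Euler: p_{n+1} = p_n + h·f(t_n, p_n).
t=1.000000, p=-0.400000: f=-0.520000 → p ← -0.400000 + 0.44·(-0.520000) = -0.628800
t=1.440000, p=-0.628800: f=-0.961309 → p ← -0.628800 + 0.44·(-0.961309) = -1.051776
t=1.880000, p=-1.051776: f=-2.052832 → p ← -1.051776 + 0.44·(-2.052832) = -1.955022
t=2.320000, p=-1.955022: f=-5.581631 → p ← -1.955022 + 0.44·(-5.581631) = -4.410940
t=2.760000, p=-4.410940: f=-23.426235 → p ← -4.410940 + 0.44·(-23.426235) = -14.718483
p(3.2) ≈ -14.7185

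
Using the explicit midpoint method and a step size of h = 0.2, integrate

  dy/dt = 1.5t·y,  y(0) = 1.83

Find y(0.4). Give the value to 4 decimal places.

Midpoint: k1 = f(t_n, y_n); k2 = f(t_n + h/2, y_n + (h/2)·k1); y_{n+1} = y_n + h·k2.
t=0.000000, y=1.830000:
  k1 = f(0.000000, 1.830000) = 0.000000
  k2 = f(0.100000, 1.830000) = 0.274500
  y ← 1.830000 + 0.2·0.274500 = 1.884900
t=0.200000, y=1.884900:
  k1 = f(0.200000, 1.884900) = 0.565470
  k2 = f(0.300000, 1.941447) = 0.873651
  y ← 1.884900 + 0.2·0.873651 = 2.059630
y(0.4) ≈ 2.0596

2.0596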